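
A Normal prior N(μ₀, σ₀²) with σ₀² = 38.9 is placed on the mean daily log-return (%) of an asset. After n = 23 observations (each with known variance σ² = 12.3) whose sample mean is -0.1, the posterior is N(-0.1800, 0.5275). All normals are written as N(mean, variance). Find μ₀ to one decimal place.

The posterior mean is a precision-weighted average: μ_n = (τ₀μ₀ + τ_data·x̄)/(τ₀+τ_data), with τ₀=1/σ₀² and τ_data=n/σ².
Here τ₀ = 1/38.9 = 0.025707 and τ_data = 23/12.3 = 1.869919, so τ_n = 1.895626.
Rearranging for μ₀: μ₀ = (μ_n·τ_n − τ_data·x̄)/τ₀ = (-0.1800·1.895626 − 1.869919·-0.1) / 0.025707 = -0.154221/0.025707 ≈ -6.0.

μ₀ = -6.0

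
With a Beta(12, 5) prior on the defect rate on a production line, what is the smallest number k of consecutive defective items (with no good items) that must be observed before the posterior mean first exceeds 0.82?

After k defective items and 0 good items the posterior is Beta(12+k, 5), with mean (12+k)/(12+5+k).
Set (12+k)/(17+k) > 0.82 and solve: k > (0.82·17 − 12)/(1 − 0.82) = 10.778.
The smallest integer exceeding 10.778 is 11, and checking k=11: (23)/(28) = 0.8214 > 0.82.

k = 11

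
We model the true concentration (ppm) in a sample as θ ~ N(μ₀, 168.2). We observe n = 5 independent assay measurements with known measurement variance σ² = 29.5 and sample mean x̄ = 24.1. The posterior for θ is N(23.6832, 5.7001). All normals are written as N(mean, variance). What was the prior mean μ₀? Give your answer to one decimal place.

The posterior mean is a precision-weighted average: μ_n = (τ₀μ₀ + τ_data·x̄)/(τ₀+τ_data), with τ₀=1/σ₀² and τ_data=n/σ².
Here τ₀ = 1/168.2 = 0.005945 and τ_data = 5/29.5 = 0.169492, so τ_n = 0.175437.
Rearranging for μ₀: μ₀ = (μ_n·τ_n − τ_data·x̄)/τ₀ = (23.6832·0.175437 − 0.169492·24.1) / 0.005945 = 0.070152/0.005945 ≈ 11.8.

μ₀ = 11.8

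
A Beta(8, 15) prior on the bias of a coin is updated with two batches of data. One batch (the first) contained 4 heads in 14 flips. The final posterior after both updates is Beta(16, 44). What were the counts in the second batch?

Because Beta–binomial updating is additive in the counts, the combined data contributed (α_post−α_prior, β_post−β_prior) successes and failures.
Total across both batches: 16−8=8 heads, 44−15=29 tails.
Subtract the first batch: 8−4=4 heads and 29−10=19 tails.

4 heads and 19 tails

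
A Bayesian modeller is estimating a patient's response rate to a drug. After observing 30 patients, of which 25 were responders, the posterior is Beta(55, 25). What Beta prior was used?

Under Beta–binomial conjugacy the posterior parameters are (α+s, β+f).
So α = 55 − 25 = 30 and β = 25 − 5 = 20.

Beta(30, 20)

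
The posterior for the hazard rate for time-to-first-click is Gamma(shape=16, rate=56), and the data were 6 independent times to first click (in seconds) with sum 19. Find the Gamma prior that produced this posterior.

Gamma(shape=10, rate=37)

For an exponential likelihood with a Gamma(α, β) prior on the rate, n observations with total T give posterior Gamma(α+n, β+T).
So α = 16 − 6 = 10 and β = 56 − 19 = 37.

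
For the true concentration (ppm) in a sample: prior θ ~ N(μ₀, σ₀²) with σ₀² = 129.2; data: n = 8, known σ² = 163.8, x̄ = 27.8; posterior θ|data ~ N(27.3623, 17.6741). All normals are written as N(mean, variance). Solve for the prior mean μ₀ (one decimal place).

μ₀ = 24.6

With known observation variance, the Normal–Normal posterior has precision τ_n = τ₀ + n/σ² and mean μ_n = (τ₀μ₀ + (n/σ²)x̄)/τ_n.
Here τ₀ = 1/129.2 = 0.007740 and τ_data = 8/163.8 = 0.048840, so τ_n = 0.056580.
Rearranging for μ₀: μ₀ = (μ_n·τ_n − τ_data·x̄)/τ₀ = (27.3623·0.056580 − 0.048840·27.8) / 0.007740 = 0.190407/0.007740 ≈ 24.6.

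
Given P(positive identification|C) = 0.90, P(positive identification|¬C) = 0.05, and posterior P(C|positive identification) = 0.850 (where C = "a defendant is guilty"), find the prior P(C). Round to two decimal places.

Bayes' rule in odds form gives O(C|E) = O(C)·[P(E|C)/P(E|¬C)], hence O(C) = O(C|E)/LR.
Posterior odds = 0.850/(1−0.850) = 5.6667. LR = 0.90/0.05 = 18.0000.
Prior odds = 5.6667/18.0000 = 0.3148, so P(C) = 0.3148/(1+0.3148) ≈ 0.24.

P(C) = 0.24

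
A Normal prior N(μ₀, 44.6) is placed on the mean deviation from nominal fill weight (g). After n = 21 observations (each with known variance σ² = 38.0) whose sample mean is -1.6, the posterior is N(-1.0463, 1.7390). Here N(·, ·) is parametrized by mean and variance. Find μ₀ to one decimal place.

μ₀ = 12.6

With known observation variance, the Normal–Normal posterior has precision τ_n = τ₀ + n/σ² and mean μ_n = (τ₀μ₀ + (n/σ²)x̄)/τ_n.
Here τ₀ = 1/44.6 = 0.022422 and τ_data = 21/38.0 = 0.552632, so τ_n = 0.575054.
Rearranging for μ₀: μ₀ = (μ_n·τ_n − τ_data·x̄)/τ₀ = (-1.0463·0.575054 − 0.552632·-1.6) / 0.022422 = 0.282532/0.022422 ≈ 12.6.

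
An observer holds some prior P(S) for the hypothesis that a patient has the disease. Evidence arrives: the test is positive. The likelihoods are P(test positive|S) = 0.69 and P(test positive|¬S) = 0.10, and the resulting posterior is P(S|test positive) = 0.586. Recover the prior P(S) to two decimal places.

P(S) = 0.17

Bayes' rule in odds form gives O(S|E) = O(S)·[P(E|S)/P(E|¬S)], hence O(S) = O(S|E)/LR.
Posterior odds = 0.586/(1−0.586) = 1.4155. LR = 0.69/0.10 = 6.9000.
Prior odds = 1.4155/6.9000 = 0.2051, so P(S) = 0.2051/(1+0.2051) ≈ 0.17.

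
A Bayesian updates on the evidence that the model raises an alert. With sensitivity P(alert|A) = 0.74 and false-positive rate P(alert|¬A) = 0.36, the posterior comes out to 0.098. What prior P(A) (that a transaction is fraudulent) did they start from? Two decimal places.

P(A) = 0.05

Bayes' rule in odds form gives O(A|E) = O(A)·[P(E|A)/P(E|¬A)], hence O(A) = O(A|E)/LR.
Posterior odds = 0.098/(1−0.098) = 0.1086. LR = 0.74/0.36 = 2.0556.
Prior odds = 0.1086/2.0556 = 0.0528, so P(A) = 0.0528/(1+0.0528) ≈ 0.05.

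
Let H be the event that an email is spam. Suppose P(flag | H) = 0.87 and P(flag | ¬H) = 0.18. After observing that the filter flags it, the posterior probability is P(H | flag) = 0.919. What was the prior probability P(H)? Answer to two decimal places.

Bayes' rule in odds form gives O(H|E) = O(H)·[P(E|H)/P(E|¬H)], hence O(H) = O(H|E)/LR.
Posterior odds = 0.919/(1−0.919) = 11.3457. LR = 0.87/0.18 = 4.8333.
Prior odds = 11.3457/4.8333 = 2.3474, so P(H) = 2.3474/(1+2.3474) ≈ 0.70.

P(H) = 0.70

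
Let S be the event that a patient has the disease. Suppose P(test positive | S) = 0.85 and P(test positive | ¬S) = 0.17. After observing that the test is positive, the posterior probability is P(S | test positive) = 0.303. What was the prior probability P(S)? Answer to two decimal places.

P(S) = 0.08

In odds form, posterior odds = prior odds × likelihood ratio, so prior odds = posterior odds ÷ LR.
Posterior odds = 0.303/(1−0.303) = 0.4347. LR = 0.85/0.17 = 5.0000.
Prior odds = 0.4347/5.0000 = 0.0869, so P(S) = 0.0869/(1+0.0869) ≈ 0.08.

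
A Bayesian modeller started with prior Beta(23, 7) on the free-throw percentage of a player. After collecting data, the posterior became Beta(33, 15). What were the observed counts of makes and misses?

Under Beta–binomial conjugacy the posterior parameters are (α+s, β+f).
Match parameters: s=33−23=10, f=15−7=8.

10 makes and 8 misses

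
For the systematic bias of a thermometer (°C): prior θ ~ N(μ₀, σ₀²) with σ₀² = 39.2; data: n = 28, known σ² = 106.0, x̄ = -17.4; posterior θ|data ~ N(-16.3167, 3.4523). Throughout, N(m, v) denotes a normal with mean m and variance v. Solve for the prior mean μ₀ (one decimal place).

μ₀ = -5.1

With known observation variance, the Normal–Normal posterior has precision τ_n = τ₀ + n/σ² and mean μ_n = (τ₀μ₀ + (n/σ²)x̄)/τ_n.
Here τ₀ = 1/39.2 = 0.025510 and τ_data = 28/106.0 = 0.264151, so τ_n = 0.289661.
Rearranging for μ₀: μ₀ = (μ_n·τ_n − τ_data·x̄)/τ₀ = (-16.3167·0.289661 − 0.264151·-17.4) / 0.025510 = -0.130084/0.025510 ≈ -5.1.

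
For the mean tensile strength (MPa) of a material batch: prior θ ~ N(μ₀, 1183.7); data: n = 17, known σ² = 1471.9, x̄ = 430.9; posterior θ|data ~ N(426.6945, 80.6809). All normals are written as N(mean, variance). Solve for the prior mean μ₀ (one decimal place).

μ₀ = 369.2

With known observation variance, the Normal–Normal posterior has precision τ_n = τ₀ + n/σ² and mean μ_n = (τ₀μ₀ + (n/σ²)x̄)/τ_n.
Here τ₀ = 1/1183.7 = 0.000845 and τ_data = 17/1471.9 = 0.011550, so τ_n = 0.012395.
Rearranging for μ₀: μ₀ = (μ_n·τ_n − τ_data·x̄)/τ₀ = (426.6945·0.012395 − 0.011550·430.9) / 0.000845 = 0.311983/0.000845 ≈ 369.2.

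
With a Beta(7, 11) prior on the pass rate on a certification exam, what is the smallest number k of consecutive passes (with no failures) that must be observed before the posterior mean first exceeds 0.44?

After k passes and 0 failures the posterior is Beta(7+k, 11), with mean (7+k)/(7+11+k).
Set (7+k)/(18+k) > 0.44 and solve: k > (0.44·18 − 7)/(1 − 0.44) = 1.643.
The smallest integer exceeding 1.643 is 2.

k = 2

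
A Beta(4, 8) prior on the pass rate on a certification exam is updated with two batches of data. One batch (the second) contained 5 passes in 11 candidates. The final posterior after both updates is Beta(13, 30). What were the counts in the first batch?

Because Beta–binomial updating is additive in the counts, the combined data contributed (α_post−α_prior, β_post−β_prior) successes and failures.
Total across both batches: 13−4=9 passes, 30−8=22 failures.
Subtract the second batch: 9−5=4 passes and 22−6=16 failures.

4 passes and 16 failures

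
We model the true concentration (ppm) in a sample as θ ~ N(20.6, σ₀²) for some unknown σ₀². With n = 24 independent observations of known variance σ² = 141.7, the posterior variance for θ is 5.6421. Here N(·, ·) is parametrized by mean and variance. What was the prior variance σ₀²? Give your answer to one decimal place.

For the Normal–Normal model with known σ², precisions add: τ_n = τ₀ + n/σ².
So 1/σ₀² = 1/5.6421 − 24/141.7 = 0.177239 − 0.169372 = 0.007867.
Hence σ₀² = 1/0.007867 ≈ 127.1.

σ₀² = 127.1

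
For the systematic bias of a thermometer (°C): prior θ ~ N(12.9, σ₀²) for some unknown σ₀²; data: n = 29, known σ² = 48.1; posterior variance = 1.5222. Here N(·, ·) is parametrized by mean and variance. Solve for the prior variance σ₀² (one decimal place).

σ₀² = 18.5

Posterior precision equals prior precision plus data precision: 1/σ_n² = 1/σ₀² + n/σ².
So 1/σ₀² = 1/1.5222 − 29/48.1 = 0.656944 − 0.602911 = 0.054033.
Hence σ₀² = 1/0.054033 ≈ 18.5.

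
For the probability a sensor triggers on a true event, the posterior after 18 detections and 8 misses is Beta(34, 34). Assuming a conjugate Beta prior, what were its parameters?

Beta(16, 26)

A Beta(a, b) prior with s successes and f failures in binomial data gives a Beta(a+s, b+f) posterior.
Subtract the data counts: 34−18=16, 34−8=26.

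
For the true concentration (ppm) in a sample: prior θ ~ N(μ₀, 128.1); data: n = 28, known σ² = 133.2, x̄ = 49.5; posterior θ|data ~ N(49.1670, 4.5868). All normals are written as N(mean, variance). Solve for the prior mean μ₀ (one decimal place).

The posterior mean is a precision-weighted average: μ_n = (τ₀μ₀ + τ_data·x̄)/(τ₀+τ_data), with τ₀=1/σ₀² and τ_data=n/σ².
Here τ₀ = 1/128.1 = 0.007806 and τ_data = 28/133.2 = 0.210210, so τ_n = 0.218016.
Rearranging for μ₀: μ₀ = (μ_n·τ_n − τ_data·x̄)/τ₀ = (49.1670·0.218016 − 0.210210·49.5) / 0.007806 = 0.313798/0.007806 ≈ 40.2.

μ₀ = 40.2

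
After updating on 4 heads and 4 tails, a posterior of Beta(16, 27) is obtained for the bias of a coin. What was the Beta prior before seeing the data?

Beta(12, 23)

Beta is conjugate to the binomial likelihood: posterior = Beta(a+s, b+f).
Subtract the data counts: 16−4=12, 27−4=23.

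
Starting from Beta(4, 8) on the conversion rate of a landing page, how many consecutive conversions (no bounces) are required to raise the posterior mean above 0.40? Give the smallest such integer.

After k conversions and 0 bounces the posterior is Beta(4+k, 8), with mean (4+k)/(4+8+k).
Set (4+k)/(12+k) > 0.40 and solve: k > (0.40·12 − 4)/(1 − 0.40) = 1.333.
The smallest integer exceeding 1.333 is 2.

k = 2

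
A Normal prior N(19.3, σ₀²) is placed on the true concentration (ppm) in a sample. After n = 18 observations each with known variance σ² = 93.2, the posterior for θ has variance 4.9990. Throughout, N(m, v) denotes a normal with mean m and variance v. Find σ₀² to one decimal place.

Posterior precision equals prior precision plus data precision: 1/σ_n² = 1/σ₀² + n/σ².
So 1/σ₀² = 1/4.9990 − 18/93.2 = 0.200040 − 0.193133 = 0.006907.
Hence σ₀² = 1/0.006907 ≈ 144.8.

σ₀² = 144.8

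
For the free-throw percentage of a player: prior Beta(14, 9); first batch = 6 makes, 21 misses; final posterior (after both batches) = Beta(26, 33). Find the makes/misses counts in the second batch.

6 makes and 3 misses

Sequential conjugate updates are equivalent to a single update on the pooled data, so total successes = posterior α − prior α and total failures = posterior β − prior β.
Total across both batches: 26−14=12 makes, 33−9=24 misses.
Subtract the first batch: 12−6=6 makes and 24−21=3 misses.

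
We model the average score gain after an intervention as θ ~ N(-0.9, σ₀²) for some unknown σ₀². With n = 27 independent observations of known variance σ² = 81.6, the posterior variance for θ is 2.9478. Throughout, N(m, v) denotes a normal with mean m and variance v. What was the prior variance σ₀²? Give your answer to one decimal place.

For the Normal–Normal model with known σ², precisions add: τ_n = τ₀ + n/σ².
So 1/σ₀² = 1/2.9478 − 27/81.6 = 0.339236 − 0.330882 = 0.008354.
Hence σ₀² = 1/0.008354 ≈ 119.7.

σ₀² = 119.7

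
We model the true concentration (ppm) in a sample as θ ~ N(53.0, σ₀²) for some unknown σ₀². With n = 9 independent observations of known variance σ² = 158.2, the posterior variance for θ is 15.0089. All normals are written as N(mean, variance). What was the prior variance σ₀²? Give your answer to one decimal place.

σ₀² = 102.7

Posterior precision equals prior precision plus data precision: 1/σ_n² = 1/σ₀² + n/σ².
So 1/σ₀² = 1/15.0089 − 9/158.2 = 0.066627 − 0.056890 = 0.009737.
Hence σ₀² = 1/0.009737 ≈ 102.7.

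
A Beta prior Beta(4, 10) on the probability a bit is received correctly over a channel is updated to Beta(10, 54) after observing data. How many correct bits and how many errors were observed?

Under Beta–binomial conjugacy the posterior parameters are (α+s, β+f).
Match parameters: s=10−4=6, f=54−10=44.

6 correct bits and 44 errors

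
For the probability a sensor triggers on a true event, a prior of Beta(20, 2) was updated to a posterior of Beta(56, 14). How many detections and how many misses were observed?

36 detections and 12 misses

A Beta(α, β) prior with s successes and f failures in binomial data gives a Beta(α+s, β+f) posterior.
So s = 56 − 20 = 36 and f = 14 − 2 = 12.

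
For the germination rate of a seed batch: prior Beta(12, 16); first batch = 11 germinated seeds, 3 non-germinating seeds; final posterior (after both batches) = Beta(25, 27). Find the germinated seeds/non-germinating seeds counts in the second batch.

Because Beta–binomial updating is additive in the counts, the combined data contributed (α_post−α_prior, β_post−β_prior) successes and failures.
Total across both batches: 25−12=13 germinated seeds, 27−16=11 non-germinating seeds.
Subtract the first batch: 13−11=2 germinated seeds and 11−3=8 non-germinating seeds.

2 germinated seeds and 8 non-germinating seeds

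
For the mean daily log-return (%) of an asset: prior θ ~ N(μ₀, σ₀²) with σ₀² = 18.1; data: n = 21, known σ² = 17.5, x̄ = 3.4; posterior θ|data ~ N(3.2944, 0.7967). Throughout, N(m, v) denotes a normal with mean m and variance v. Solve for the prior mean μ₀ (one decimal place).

The posterior mean is a precision-weighted average: μ_n = (τ₀μ₀ + τ_data·x̄)/(τ₀+τ_data), with τ₀=1/σ₀² and τ_data=n/σ².
Here τ₀ = 1/18.1 = 0.055249 and τ_data = 21/17.5 = 1.200000, so τ_n = 1.255249.
Rearranging for μ₀: μ₀ = (μ_n·τ_n − τ_data·x̄)/τ₀ = (3.2944·1.255249 − 1.200000·3.4) / 0.055249 = 0.055292/0.055249 ≈ 1.0.

μ₀ = 1.0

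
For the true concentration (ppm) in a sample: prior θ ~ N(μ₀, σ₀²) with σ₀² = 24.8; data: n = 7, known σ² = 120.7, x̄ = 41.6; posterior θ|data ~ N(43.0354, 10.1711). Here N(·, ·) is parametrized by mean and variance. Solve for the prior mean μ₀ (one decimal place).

The posterior mean is a precision-weighted average: μ_n = (τ₀μ₀ + τ_data·x̄)/(τ₀+τ_data), with τ₀=1/σ₀² and τ_data=n/σ².
Here τ₀ = 1/24.8 = 0.040323 and τ_data = 7/120.7 = 0.057995, so τ_n = 0.098318.
Rearranging for μ₀: μ₀ = (μ_n·τ_n − τ_data·x̄)/τ₀ = (43.0354·0.098318 − 0.057995·41.6) / 0.040323 = 1.818562/0.040323 ≈ 45.1.

μ₀ = 45.1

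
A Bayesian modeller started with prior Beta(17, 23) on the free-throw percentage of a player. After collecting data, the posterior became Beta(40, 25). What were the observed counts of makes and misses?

23 makes and 2 misses

Beta is conjugate to the binomial likelihood: posterior = Beta(α+s, β+f).
Match parameters: s=40−17=23, f=25−23=2.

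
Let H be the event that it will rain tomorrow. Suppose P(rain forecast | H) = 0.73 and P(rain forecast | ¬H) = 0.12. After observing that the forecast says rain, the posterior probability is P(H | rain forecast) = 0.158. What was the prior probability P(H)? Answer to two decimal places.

P(H) = 0.03

Bayes' rule in odds form gives O(H|E) = O(H)·[P(E|H)/P(E|¬H)], hence O(H) = O(H|E)/LR.
Posterior odds = 0.158/(1−0.158) = 0.1876. LR = 0.73/0.12 = 6.0833.
Prior odds = 0.1876/6.0833 = 0.0308, so P(H) = 0.0308/(1+0.0308) ≈ 0.03.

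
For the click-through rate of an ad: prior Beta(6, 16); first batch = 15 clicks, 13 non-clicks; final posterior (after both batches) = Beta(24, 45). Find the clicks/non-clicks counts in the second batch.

3 clicks and 16 non-clicks

Because Beta–binomial updating is additive in the counts, the combined data contributed (α_post−α_prior, β_post−β_prior) successes and failures.
Total across both batches: 24−6=18 clicks, 45−16=29 non-clicks.
Subtract the first batch: 18−15=3 clicks and 29−13=16 non-clicks.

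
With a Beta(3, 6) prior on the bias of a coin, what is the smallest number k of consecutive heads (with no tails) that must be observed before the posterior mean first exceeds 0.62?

k = 7

After k heads and 0 tails the posterior is Beta(3+k, 6), with mean (3+k)/(3+6+k).
Set (3+k)/(9+k) > 0.62 and solve: k > (0.62·9 − 3)/(1 − 0.62) = 6.789.
The smallest integer exceeding 6.789 is 7.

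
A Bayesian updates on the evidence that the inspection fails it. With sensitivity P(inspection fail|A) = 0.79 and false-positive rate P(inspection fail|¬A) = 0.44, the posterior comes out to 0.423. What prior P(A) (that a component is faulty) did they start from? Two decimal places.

P(A) = 0.29

Bayes' rule in odds form gives O(A|E) = O(A)·[P(E|A)/P(E|¬A)], hence O(A) = O(A|E)/LR.
Posterior odds = 0.423/(1−0.423) = 0.7331. LR = 0.79/0.44 = 1.7955.
Prior odds = 0.7331/1.7955 = 0.4083, so P(A) = 0.4083/(1+0.4083) ≈ 0.29.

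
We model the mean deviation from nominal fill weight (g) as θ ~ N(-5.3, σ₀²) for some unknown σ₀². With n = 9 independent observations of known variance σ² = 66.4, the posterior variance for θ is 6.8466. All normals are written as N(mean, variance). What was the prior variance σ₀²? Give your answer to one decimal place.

For the Normal–Normal model with known σ², precisions add: τ_n = τ₀ + n/σ².
So 1/σ₀² = 1/6.8466 − 9/66.4 = 0.146058 − 0.135542 = 0.010516.
Hence σ₀² = 1/0.010516 ≈ 95.1.

σ₀² = 95.1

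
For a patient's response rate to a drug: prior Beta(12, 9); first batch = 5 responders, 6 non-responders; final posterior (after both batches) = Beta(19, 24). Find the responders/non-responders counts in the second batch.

2 responders and 9 non-responders

Sequential conjugate updates are equivalent to a single update on the pooled data, so total successes = posterior α − prior α and total failures = posterior β − prior β.
Total across both batches: 19−12=7 responders, 24−9=15 non-responders.
Subtract the first batch: 7−5=2 responders and 15−6=9 non-responders.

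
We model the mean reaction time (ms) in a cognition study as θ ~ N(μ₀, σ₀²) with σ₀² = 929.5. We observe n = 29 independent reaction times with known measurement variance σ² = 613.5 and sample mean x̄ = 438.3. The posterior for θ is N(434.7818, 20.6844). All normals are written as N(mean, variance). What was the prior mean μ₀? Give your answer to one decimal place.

With known observation variance, the Normal–Normal posterior has precision τ_n = τ₀ + n/σ² and mean μ_n = (τ₀μ₀ + (n/σ²)x̄)/τ_n.
Here τ₀ = 1/929.5 = 0.001076 and τ_data = 29/613.5 = 0.047270, so τ_n = 0.048346.
Rearranging for μ₀: μ₀ = (μ_n·τ_n − τ_data·x̄)/τ₀ = (434.7818·0.048346 − 0.047270·438.3) / 0.001076 = 0.301520/0.001076 ≈ 280.2.

μ₀ = 280.2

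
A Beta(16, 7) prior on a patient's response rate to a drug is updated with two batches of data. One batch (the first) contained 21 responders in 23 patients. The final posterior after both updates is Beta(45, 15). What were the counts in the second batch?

Sequential conjugate updates are equivalent to a single update on the pooled data, so total successes = posterior α − prior α and total failures = posterior β − prior β.
Total across both batches: 45−16=29 responders, 15−7=8 non-responders.
Subtract the first batch: 29−21=8 responders and 8−2=6 non-responders.

8 responders and 6 non-responders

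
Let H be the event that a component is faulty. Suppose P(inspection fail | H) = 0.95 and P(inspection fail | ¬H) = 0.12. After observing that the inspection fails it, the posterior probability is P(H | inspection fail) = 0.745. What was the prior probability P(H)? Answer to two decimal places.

Bayes' rule in odds form gives O(H|E) = O(H)·[P(E|H)/P(E|¬H)], hence O(H) = O(H|E)/LR.
Posterior odds = 0.745/(1−0.745) = 2.9216. LR = 0.95/0.12 = 7.9167.
Prior odds = 2.9216/7.9167 = 0.3690, so P(H) = 0.3690/(1+0.3690) ≈ 0.27.

P(H) = 0.27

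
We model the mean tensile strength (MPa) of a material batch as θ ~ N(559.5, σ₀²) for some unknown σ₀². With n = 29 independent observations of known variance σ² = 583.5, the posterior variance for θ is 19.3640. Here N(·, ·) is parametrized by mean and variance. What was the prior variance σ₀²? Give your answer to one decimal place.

σ₀² = 514.9

Posterior precision equals prior precision plus data precision: 1/σ_n² = 1/σ₀² + n/σ².
So 1/σ₀² = 1/19.3640 − 29/583.5 = 0.051642 − 0.049700 = 0.001942.
Hence σ₀² = 1/0.001942 ≈ 514.9.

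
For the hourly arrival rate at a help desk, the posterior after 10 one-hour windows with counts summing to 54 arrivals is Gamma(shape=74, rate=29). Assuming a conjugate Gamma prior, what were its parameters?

Gamma(shape=20, rate=19)

A Gamma(α, β) prior (rate parametrization) on a Poisson rate with n observations summing to S gives posterior Gamma(α+S, β+n).
So α = 74 − 54 = 20 and β = 29 − 10 = 19.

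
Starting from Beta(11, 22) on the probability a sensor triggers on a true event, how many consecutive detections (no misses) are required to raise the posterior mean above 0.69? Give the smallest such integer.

k = 38

After k detections and 0 misses the posterior is Beta(11+k, 22), with mean (11+k)/(11+22+k).
Set (11+k)/(33+k) > 0.69 and solve: k > (0.69·33 − 11)/(1 − 0.69) = 37.968.
The smallest integer exceeding 37.968 is 38.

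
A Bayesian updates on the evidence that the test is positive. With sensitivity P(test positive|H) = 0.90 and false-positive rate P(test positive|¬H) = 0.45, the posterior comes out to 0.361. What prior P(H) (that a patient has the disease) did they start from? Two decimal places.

P(H) = 0.22

Bayes' rule in odds form gives O(H|E) = O(H)·[P(E|H)/P(E|¬H)], hence O(H) = O(H|E)/LR.
Posterior odds = 0.361/(1−0.361) = 0.5649. LR = 0.90/0.45 = 2.0000.
Prior odds = 0.5649/2.0000 = 0.2824, so P(H) = 0.2824/(1+0.2824) ≈ 0.22.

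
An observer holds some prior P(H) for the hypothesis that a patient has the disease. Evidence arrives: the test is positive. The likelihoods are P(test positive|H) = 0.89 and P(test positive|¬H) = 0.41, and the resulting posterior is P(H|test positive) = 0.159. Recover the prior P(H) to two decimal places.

Bayes' rule in odds form gives O(H|E) = O(H)·[P(E|H)/P(E|¬H)], hence O(H) = O(H|E)/LR.
Posterior odds = 0.159/(1−0.159) = 0.1891. LR = 0.89/0.41 = 2.1707.
Prior odds = 0.1891/2.1707 = 0.0871, so P(H) = 0.0871/(1+0.0871) ≈ 0.08.

P(H) = 0.08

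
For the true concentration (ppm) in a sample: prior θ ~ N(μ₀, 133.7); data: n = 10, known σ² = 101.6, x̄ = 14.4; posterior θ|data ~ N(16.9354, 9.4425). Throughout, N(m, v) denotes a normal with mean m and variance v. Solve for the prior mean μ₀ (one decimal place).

With known observation variance, the Normal–Normal posterior has precision τ_n = τ₀ + n/σ² and mean μ_n = (τ₀μ₀ + (n/σ²)x̄)/τ_n.
Here τ₀ = 1/133.7 = 0.007479 and τ_data = 10/101.6 = 0.098425, so τ_n = 0.105904.
Rearranging for μ₀: μ₀ = (μ_n·τ_n − τ_data·x̄)/τ₀ = (16.9354·0.105904 − 0.098425·14.4) / 0.007479 = 0.376207/0.007479 ≈ 50.3.

μ₀ = 50.3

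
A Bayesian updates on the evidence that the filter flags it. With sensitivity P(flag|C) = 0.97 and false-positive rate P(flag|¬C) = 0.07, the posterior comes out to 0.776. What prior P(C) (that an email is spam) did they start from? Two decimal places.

Bayes' rule in odds form gives O(C|E) = O(C)·[P(E|C)/P(E|¬C)], hence O(C) = O(C|E)/LR.
Posterior odds = 0.776/(1−0.776) = 3.4643. LR = 0.97/0.07 = 13.8571.
Prior odds = 3.4643/13.8571 = 0.2500, so P(C) = 0.2500/(1+0.2500) ≈ 0.20.

P(C) = 0.20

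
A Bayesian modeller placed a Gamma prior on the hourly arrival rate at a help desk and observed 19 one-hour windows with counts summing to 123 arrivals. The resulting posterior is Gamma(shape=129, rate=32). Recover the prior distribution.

A Gamma(α, β) prior (rate parametrization) on a Poisson rate with n observations summing to S gives posterior Gamma(α+S, β+n).
So α = 129 − 123 = 6 and β = 32 − 19 = 13.

Gamma(shape=6, rate=13)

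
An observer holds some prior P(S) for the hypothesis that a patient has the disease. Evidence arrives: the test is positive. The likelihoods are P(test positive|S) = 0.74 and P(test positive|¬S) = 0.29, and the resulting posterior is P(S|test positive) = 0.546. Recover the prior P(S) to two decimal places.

Bayes' rule in odds form gives O(S|E) = O(S)·[P(E|S)/P(E|¬S)], hence O(S) = O(S|E)/LR.
Posterior odds = 0.546/(1−0.546) = 1.2026. LR = 0.74/0.29 = 2.5517.
Prior odds = 1.2026/2.5517 = 0.4713, so P(S) = 0.4713/(1+0.4713) ≈ 0.32.

P(S) = 0.32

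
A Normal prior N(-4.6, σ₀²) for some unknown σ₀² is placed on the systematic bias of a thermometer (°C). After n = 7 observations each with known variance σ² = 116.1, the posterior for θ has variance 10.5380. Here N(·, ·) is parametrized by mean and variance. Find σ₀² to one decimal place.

σ₀² = 28.9

For the Normal–Normal model with known σ², precisions add: τ_n = τ₀ + n/σ².
So 1/σ₀² = 1/10.5380 − 7/116.1 = 0.094895 − 0.060293 = 0.034602.
Hence σ₀² = 1/0.034602 ≈ 28.9.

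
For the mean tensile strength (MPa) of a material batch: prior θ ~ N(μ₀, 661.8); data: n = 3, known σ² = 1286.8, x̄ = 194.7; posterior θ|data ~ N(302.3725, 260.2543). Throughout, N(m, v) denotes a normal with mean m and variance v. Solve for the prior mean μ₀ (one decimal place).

μ₀ = 468.5

With known observation variance, the Normal–Normal posterior has precision τ_n = τ₀ + n/σ² and mean μ_n = (τ₀μ₀ + (n/σ²)x̄)/τ_n.
Here τ₀ = 1/661.8 = 0.001511 and τ_data = 3/1286.8 = 0.002331, so τ_n = 0.003842.
Rearranging for μ₀: μ₀ = (μ_n·τ_n − τ_data·x̄)/τ₀ = (302.3725·0.003842 − 0.002331·194.7) / 0.001511 = 0.707869/0.001511 ≈ 468.5.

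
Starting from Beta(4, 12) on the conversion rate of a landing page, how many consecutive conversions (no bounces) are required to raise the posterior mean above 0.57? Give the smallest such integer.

k = 12

After k conversions and 0 bounces the posterior is Beta(4+k, 12), with mean (4+k)/(4+12+k).
Set (4+k)/(16+k) > 0.57 and solve: k > (0.57·16 − 4)/(1 − 0.57) = 11.907.
The smallest integer exceeding 11.907 is 12, and checking k=12: (16)/(28) = 0.5714 > 0.57.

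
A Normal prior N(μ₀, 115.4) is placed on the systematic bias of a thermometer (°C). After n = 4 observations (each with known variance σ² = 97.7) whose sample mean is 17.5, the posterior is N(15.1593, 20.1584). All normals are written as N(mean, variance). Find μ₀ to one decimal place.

μ₀ = 4.1

The posterior mean is a precision-weighted average: μ_n = (τ₀μ₀ + τ_data·x̄)/(τ₀+τ_data), with τ₀=1/σ₀² and τ_data=n/σ².
Here τ₀ = 1/115.4 = 0.008666 and τ_data = 4/97.7 = 0.040942, so τ_n = 0.049608.
Rearranging for μ₀: μ₀ = (μ_n·τ_n − τ_data·x̄)/τ₀ = (15.1593·0.049608 − 0.040942·17.5) / 0.008666 = 0.035538/0.008666 ≈ 4.1.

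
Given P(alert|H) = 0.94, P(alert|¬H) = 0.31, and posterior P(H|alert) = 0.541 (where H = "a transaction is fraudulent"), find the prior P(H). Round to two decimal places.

Bayes' rule in odds form gives O(H|E) = O(H)·[P(E|H)/P(E|¬H)], hence O(H) = O(H|E)/LR.
Posterior odds = 0.541/(1−0.541) = 1.1786. LR = 0.94/0.31 = 3.0323.
Prior odds = 1.1786/3.0323 = 0.3887, so P(H) = 0.3887/(1+0.3887) ≈ 0.28.

P(H) = 0.28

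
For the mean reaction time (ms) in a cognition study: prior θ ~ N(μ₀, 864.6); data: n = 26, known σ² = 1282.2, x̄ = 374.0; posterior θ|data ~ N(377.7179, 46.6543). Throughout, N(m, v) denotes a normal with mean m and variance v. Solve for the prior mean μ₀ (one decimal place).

μ₀ = 442.9

With known observation variance, the Normal–Normal posterior has precision τ_n = τ₀ + n/σ² and mean μ_n = (τ₀μ₀ + (n/σ²)x̄)/τ_n.
Here τ₀ = 1/864.6 = 0.001157 and τ_data = 26/1282.2 = 0.020278, so τ_n = 0.021435.
Rearranging for μ₀: μ₀ = (μ_n·τ_n − τ_data·x̄)/τ₀ = (377.7179·0.021435 − 0.020278·374.0) / 0.001157 = 0.512411/0.001157 ≈ 442.9.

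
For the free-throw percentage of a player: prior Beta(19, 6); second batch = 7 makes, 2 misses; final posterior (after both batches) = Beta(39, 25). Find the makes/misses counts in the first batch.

13 makes and 17 misses

Because Beta–binomial updating is additive in the counts, the combined data contributed (α_post−α_prior, β_post−β_prior) successes and failures.
Total across both batches: 39−19=20 makes, 25−6=19 misses.
Subtract the second batch: 20−7=13 makes and 19−2=17 misses.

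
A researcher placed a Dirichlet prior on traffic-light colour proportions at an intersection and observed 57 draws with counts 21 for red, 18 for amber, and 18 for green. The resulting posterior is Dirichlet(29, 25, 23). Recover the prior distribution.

Dirichlet(8, 7, 5)

For a Dirichlet(α) prior with multinomial counts c, the posterior is Dirichlet(α + c) componentwise.
Subtract each count from the matching posterior parameter: 29−21=8, 25−18=7, 23−18=5.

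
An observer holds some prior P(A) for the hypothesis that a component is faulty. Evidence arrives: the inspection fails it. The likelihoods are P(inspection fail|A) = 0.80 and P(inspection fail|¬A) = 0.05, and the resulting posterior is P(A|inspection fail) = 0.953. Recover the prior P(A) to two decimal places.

P(A) = 0.56

Bayes' rule in odds form gives O(A|E) = O(A)·[P(E|A)/P(E|¬A)], hence O(A) = O(A|E)/LR.
Posterior odds = 0.953/(1−0.953) = 20.2766. LR = 0.80/0.05 = 16.0000.
Prior odds = 20.2766/16.0000 = 1.2673, so P(A) = 1.2673/(1+1.2673) ≈ 0.56.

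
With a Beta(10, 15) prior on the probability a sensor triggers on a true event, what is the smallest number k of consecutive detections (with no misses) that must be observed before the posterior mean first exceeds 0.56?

After k detections and 0 misses the posterior is Beta(10+k, 15), with mean (10+k)/(10+15+k).
Set (10+k)/(25+k) > 0.56 and solve: k > (0.56·25 − 10)/(1 − 0.56) = 9.091.
The smallest integer exceeding 9.091 is 10, and checking k=10: (20)/(35) = 0.5714 > 0.56.

k = 10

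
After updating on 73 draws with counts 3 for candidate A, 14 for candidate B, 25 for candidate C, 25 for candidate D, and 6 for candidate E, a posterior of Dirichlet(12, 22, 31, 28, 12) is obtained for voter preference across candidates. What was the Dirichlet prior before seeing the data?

Dirichlet(9, 8, 6, 3, 6)

For a Dirichlet(α) prior with multinomial counts c, the posterior is Dirichlet(α + c) componentwise.
Subtract each count from the matching posterior parameter: 12−3=9, 22−14=8, 31−25=6, 28−25=3, 12−6=6.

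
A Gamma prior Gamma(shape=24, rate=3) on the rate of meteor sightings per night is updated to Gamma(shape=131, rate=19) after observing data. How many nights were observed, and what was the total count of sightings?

A Gamma(α, β) prior (rate parametrization) on a Poisson rate with n observations summing to S gives posterior Gamma(α+S, β+n).
Matching: Σxᵢ = 131 − 24 = 107 and n = 19 − 3 = 16.

n = 16 nights with total 107 sightings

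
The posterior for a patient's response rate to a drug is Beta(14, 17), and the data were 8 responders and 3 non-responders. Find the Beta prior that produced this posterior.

Beta is conjugate to the binomial likelihood: posterior = Beta(α+s, β+f).
Subtract the data counts: 14−8=6, 17−3=14.

Beta(6, 14)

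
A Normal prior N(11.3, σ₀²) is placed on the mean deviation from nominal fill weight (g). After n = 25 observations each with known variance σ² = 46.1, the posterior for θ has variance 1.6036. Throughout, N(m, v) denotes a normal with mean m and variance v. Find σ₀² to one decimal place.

For the Normal–Normal model with known σ², precisions add: τ_n = τ₀ + n/σ².
So 1/σ₀² = 1/1.6036 − 25/46.1 = 0.623597 − 0.542299 = 0.081298.
Hence σ₀² = 1/0.081298 ≈ 12.3.

σ₀² = 12.3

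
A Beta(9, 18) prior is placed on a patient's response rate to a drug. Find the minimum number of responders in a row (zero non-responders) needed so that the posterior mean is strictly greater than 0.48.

After k responders and 0 non-responders the posterior is Beta(9+k, 18), with mean (9+k)/(9+18+k).
Set (9+k)/(27+k) > 0.48 and solve: k > (0.48·27 − 9)/(1 − 0.48) = 7.615.
The smallest integer exceeding 7.615 is 8.

k = 8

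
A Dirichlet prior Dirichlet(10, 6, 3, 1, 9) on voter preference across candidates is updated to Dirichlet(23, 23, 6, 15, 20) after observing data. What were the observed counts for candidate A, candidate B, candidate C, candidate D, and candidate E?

For a Dirichlet(α) prior with multinomial counts c, the posterior is Dirichlet(α + c) componentwise.
Counts are posterior − prior componentwise: 23−10=13, 23−6=17, 6−3=3, 15−1=14, 20−9=11.

counts (13, 17, 3, 14, 11)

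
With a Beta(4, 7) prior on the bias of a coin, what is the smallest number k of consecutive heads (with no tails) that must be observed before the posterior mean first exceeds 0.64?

After k heads and 0 tails the posterior is Beta(4+k, 7), with mean (4+k)/(4+7+k).
Set (4+k)/(11+k) > 0.64 and solve: k > (0.64·11 − 4)/(1 − 0.64) = 8.444.
The smallest integer exceeding 8.444 is 9.

k = 9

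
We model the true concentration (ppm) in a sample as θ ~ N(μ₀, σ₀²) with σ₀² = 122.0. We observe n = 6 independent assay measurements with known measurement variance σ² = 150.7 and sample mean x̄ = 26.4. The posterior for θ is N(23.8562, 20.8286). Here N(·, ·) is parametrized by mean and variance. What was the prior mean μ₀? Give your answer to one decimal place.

μ₀ = 11.5

With known observation variance, the Normal–Normal posterior has precision τ_n = τ₀ + n/σ² and mean μ_n = (τ₀μ₀ + (n/σ²)x̄)/τ_n.
Here τ₀ = 1/122.0 = 0.008197 and τ_data = 6/150.7 = 0.039814, so τ_n = 0.048011.
Rearranging for μ₀: μ₀ = (μ_n·τ_n − τ_data·x̄)/τ₀ = (23.8562·0.048011 − 0.039814·26.4) / 0.008197 = 0.094270/0.008197 ≈ 11.5.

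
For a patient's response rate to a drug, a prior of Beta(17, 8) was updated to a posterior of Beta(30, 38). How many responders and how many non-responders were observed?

A Beta(a, b) prior with s successes and f failures in binomial data gives a Beta(a+s, b+f) posterior.
Match parameters: s=30−17=13, f=38−8=30.

13 responders and 30 non-responders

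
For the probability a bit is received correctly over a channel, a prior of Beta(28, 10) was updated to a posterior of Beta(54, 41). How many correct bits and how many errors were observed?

26 correct bits and 31 errors

Beta is conjugate to the binomial likelihood: posterior = Beta(a+s, b+f).
Match parameters: s=54−28=26, f=41−10=31.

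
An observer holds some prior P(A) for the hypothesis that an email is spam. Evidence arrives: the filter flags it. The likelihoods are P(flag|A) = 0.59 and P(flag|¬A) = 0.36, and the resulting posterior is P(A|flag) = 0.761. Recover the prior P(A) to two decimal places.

In odds form, posterior odds = prior odds × likelihood ratio, so prior odds = posterior odds ÷ LR.
Posterior odds = 0.761/(1−0.761) = 3.1841. LR = 0.59/0.36 = 1.6389.
Prior odds = 3.1841/1.6389 = 1.9428, so P(A) = 1.9428/(1+1.9428) ≈ 0.66.

P(A) = 0.66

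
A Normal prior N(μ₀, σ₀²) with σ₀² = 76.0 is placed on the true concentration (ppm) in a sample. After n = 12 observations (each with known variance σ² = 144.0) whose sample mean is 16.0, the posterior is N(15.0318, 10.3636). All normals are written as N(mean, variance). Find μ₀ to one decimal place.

With known observation variance, the Normal–Normal posterior has precision τ_n = τ₀ + n/σ² and mean μ_n = (τ₀μ₀ + (n/σ²)x̄)/τ_n.
Here τ₀ = 1/76.0 = 0.013158 and τ_data = 12/144.0 = 0.083333, so τ_n = 0.096491.
Rearranging for μ₀: μ₀ = (μ_n·τ_n − τ_data·x̄)/τ₀ = (15.0318·0.096491 − 0.083333·16.0) / 0.013158 = 0.117105/0.013158 ≈ 8.9.

μ₀ = 8.9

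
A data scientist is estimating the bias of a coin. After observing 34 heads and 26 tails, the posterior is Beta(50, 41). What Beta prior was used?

Beta(16, 15)

A Beta(α, β) prior with s successes and f failures in binomial data gives a Beta(α+s, β+f) posterior.
Subtract the data counts: 50−34=16, 41−26=15.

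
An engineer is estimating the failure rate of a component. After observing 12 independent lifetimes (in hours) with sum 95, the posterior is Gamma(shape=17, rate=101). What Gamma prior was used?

Gamma(shape=5, rate=6)

Gamma–exponential conjugacy: posterior shape = α + n, posterior rate = β + Σtᵢ.
So α = 17 − 12 = 5 and β = 101 − 95 = 6.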